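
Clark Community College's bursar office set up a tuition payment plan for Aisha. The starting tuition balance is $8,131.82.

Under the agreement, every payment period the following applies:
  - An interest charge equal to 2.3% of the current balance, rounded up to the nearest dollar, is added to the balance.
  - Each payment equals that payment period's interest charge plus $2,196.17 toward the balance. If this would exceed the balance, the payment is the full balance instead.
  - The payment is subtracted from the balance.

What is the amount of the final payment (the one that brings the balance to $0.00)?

$1,579.31

Payment period 1: $8,131.82 +$188.00 interest = $8,319.82; pay $2,384.17 → $5,935.65
Payment period 2: $5,935.65 +$137.00 interest = $6,072.65; pay $2,333.17 → $3,739.48
Payment period 3: $3,739.48 +$87.00 interest = $3,826.48; pay $2,283.17 → $1,543.31
Payment period 4: $1,543.31 +$36.00 interest = $1,579.31; pay $1,579.31 → $0.00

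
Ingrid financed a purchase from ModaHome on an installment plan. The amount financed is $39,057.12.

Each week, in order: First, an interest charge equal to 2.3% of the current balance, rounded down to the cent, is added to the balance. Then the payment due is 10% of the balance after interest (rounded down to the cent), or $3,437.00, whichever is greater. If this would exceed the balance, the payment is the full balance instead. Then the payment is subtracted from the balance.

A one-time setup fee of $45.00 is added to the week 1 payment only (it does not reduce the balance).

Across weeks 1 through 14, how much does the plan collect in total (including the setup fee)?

$45,575.81

Week 1: $39,057.12 +$898.31 interest = $39,955.43; pay $3,995.54 (+ $45.00 fee) → $35,959.89
Week 2: $35,959.89 +$827.07 interest = $36,786.96; pay $3,678.69 → $33,108.27
Week 3: $33,108.27 +$761.49 interest = $33,869.76; pay $3,437.00 → $30,432.76
Week 4: $30,432.76 +$699.95 interest = $31,132.71; pay $3,437.00 → $27,695.71
Week 5: $27,695.71 +$637.00 interest = $28,332.71; pay $3,437.00 → $24,895.71
Week 6: $24,895.71 +$572.60 interest = $25,468.31; pay $3,437.00 → $22,031.31
Week 7: $22,031.31 +$506.72 interest = $22,538.03; pay $3,437.00 → $19,101.03
Week 8: $19,101.03 +$439.32 interest = $19,540.35; pay $3,437.00 → $16,103.35
Week 9: $16,103.35 +$370.37 interest = $16,473.72; pay $3,437.00 → $13,036.72
Week 10: $13,036.72 +$299.84 interest = $13,336.56; pay $3,437.00 → $9,899.56
Week 11: $9,899.56 +$227.68 interest = $10,127.24; pay $3,437.00 → $6,690.24
Week 12: $6,690.24 +$153.87 interest = $6,844.11; pay $3,437.00 → $3,407.11
Week 13: $3,407.11 +$78.36 interest = $3,485.47; pay $3,437.00 → $48.47
Week 14: $48.47 +$1.11 interest = $49.58; pay $49.58 → $0.00
Total paid: $45,575.81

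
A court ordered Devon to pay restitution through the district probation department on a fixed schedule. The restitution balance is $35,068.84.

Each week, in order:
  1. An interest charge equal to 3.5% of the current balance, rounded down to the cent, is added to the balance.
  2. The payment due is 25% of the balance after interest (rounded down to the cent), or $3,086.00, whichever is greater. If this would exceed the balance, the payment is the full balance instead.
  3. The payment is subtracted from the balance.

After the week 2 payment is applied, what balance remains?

$21,131.22

Week 1: opening $35,068.84; interest $1,227.40 → $36,296.24; payment $9,074.06; balance $27,222.18
Week 2: opening $27,222.18; interest $952.77 → $28,174.95; payment $7,043.73; balance $21,131.22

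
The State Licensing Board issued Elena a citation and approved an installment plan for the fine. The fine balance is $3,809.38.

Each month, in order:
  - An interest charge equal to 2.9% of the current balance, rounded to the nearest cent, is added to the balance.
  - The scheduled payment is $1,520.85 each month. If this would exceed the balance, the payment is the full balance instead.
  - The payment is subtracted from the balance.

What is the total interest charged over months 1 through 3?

$207.52

Month 1: opening $3,809.38; interest $110.47 → $3,919.85; payment $1,520.85; balance $2,399.00
Month 2: opening $2,399.00; interest $69.57 → $2,468.57; payment $1,520.85; balance $947.72
Month 3: opening $947.72; interest $27.48 → $975.20; payment $975.20; balance $0.00
Total interest: $110.47 + $69.57 + $27.48 = $207.52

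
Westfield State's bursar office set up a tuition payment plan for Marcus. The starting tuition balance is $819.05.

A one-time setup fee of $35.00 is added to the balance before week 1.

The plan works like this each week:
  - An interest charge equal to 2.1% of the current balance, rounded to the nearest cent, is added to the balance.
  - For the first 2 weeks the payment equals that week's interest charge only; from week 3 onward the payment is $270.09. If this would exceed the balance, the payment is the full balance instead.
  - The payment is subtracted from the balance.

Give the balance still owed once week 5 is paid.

$81.59

# | Opening | Interest | Payment | End bal
1 | $854.05 | $17.94 | $17.94 | $854.05
2 | $854.05 | $17.94 | $17.94 | $854.05
3 | $854.05 | $17.94 | $270.09 | $601.90
4 | $601.90 | $12.64 | $270.09 | $344.45
5 | $344.45 | $7.23 | $270.09 | $81.59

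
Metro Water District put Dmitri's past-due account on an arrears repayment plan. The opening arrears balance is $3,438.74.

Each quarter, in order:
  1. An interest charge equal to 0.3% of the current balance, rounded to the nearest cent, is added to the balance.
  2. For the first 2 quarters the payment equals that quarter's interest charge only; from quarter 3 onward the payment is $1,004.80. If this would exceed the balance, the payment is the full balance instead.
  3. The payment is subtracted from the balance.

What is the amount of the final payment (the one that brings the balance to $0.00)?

Quarter 1: $3,438.74 +$10.32 interest = $3,449.06; pay $10.32 → $3,438.74
Quarter 2: $3,438.74 +$10.32 interest = $3,449.06; pay $10.32 → $3,438.74
Quarter 3: $3,438.74 +$10.32 interest = $3,449.06; pay $1,004.80 → $2,444.26
Quarter 4: $2,444.26 +$7.33 interest = $2,451.59; pay $1,004.80 → $1,446.79
Quarter 5: $1,446.79 +$4.34 interest = $1,451.13; pay $1,004.80 → $446.33
Quarter 6: $446.33 +$1.34 interest = $447.67; pay $447.67 → $0.00

$447.67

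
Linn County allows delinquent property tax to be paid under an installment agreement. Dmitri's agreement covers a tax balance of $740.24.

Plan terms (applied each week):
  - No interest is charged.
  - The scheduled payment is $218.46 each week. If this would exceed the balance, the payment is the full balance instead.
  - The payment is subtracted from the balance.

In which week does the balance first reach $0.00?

4

Week 1: $740.24 − $218.46 → $521.78
Week 2: $521.78 − $218.46 → $303.32
Week 3: $303.32 − $218.46 → $84.86
Week 4: $84.86 − $84.86 → $0.00
Balance reaches $0.00 in week 4.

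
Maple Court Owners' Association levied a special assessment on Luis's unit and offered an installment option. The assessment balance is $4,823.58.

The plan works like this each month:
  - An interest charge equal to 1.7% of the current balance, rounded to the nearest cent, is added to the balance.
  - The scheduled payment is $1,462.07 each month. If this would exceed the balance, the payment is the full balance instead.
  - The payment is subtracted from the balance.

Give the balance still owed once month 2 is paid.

$2,039.98

Month 1: $4,823.58 +$82.00 interest = $4,905.58; pay $1,462.07 → $3,443.51
Month 2: $3,443.51 +$58.54 interest = $3,502.05; pay $1,462.07 → $2,039.98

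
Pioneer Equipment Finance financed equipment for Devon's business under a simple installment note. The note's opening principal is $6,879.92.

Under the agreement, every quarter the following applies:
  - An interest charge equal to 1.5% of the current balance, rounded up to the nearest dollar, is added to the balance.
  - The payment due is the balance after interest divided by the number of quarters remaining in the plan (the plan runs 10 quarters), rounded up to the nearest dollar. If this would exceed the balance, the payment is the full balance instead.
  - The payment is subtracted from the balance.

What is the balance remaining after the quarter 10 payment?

$0.00

Quarter 1: $6,879.92 +$104.00 interest = $6,983.92; pay $699.00 → $6,284.92
Quarter 2: $6,284.92 +$95.00 interest = $6,379.92; pay $709.00 → $5,670.92
Quarter 3: $5,670.92 +$86.00 interest = $5,756.92; pay $720.00 → $5,036.92
Quarter 4: $5,036.92 +$76.00 interest = $5,112.92; pay $731.00 → $4,381.92
Quarter 5: $4,381.92 +$66.00 interest = $4,447.92; pay $742.00 → $3,705.92
Quarter 6: $3,705.92 +$56.00 interest = $3,761.92; pay $753.00 → $3,008.92
Quarter 7: $3,008.92 +$46.00 interest = $3,054.92; pay $764.00 → $2,290.92
Quarter 8: $2,290.92 +$35.00 interest = $2,325.92; pay $776.00 → $1,549.92
Quarter 9: $1,549.92 +$24.00 interest = $1,573.92; pay $787.00 → $786.92
Quarter 10: $786.92 +$12.00 interest = $798.92; pay $798.92 → $0.00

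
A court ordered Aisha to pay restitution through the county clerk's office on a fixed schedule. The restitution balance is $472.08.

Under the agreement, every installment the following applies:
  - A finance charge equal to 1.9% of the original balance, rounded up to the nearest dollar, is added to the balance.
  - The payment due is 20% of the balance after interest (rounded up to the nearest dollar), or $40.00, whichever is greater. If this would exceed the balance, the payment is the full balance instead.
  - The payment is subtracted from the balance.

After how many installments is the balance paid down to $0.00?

11

Installment 1: opening $472.08; interest $9.00 → $481.08; payment $97.00; balance $384.08
Installment 2: opening $384.08; interest $9.00 → $393.08; payment $79.00; balance $314.08
Installment 3: opening $314.08; interest $9.00 → $323.08; payment $65.00; balance $258.08
Installment 4: opening $258.08; interest $9.00 → $267.08; payment $54.00; balance $213.08
Installment 5: opening $213.08; interest $9.00 → $222.08; payment $45.00; balance $177.08
Installment 6: opening $177.08; interest $9.00 → $186.08; payment $40.00; balance $146.08
Installment 7: opening $146.08; interest $9.00 → $155.08; payment $40.00; balance $115.08
Installment 8: opening $115.08; interest $9.00 → $124.08; payment $40.00; balance $84.08
Installment 9: opening $84.08; interest $9.00 → $93.08; payment $40.00; balance $53.08
Installment 10: opening $53.08; interest $9.00 → $62.08; payment $40.00; balance $22.08
Installment 11: opening $22.08; interest $9.00 → $31.08; payment $31.08; balance $0.00
Balance reaches $0.00 in installment 11.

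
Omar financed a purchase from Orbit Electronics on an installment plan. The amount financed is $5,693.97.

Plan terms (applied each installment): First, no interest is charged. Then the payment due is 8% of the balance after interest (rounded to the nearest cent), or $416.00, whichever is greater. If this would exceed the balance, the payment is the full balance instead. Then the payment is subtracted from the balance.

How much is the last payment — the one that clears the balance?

$243.37

# | Opening | Payment | End bal
1 | $5,693.97 | $455.52 | $5,238.45
2 | $5,238.45 | $419.08 | $4,819.37
3 | $4,819.37 | $416.00 | $4,403.37
4 | $4,403.37 | $416.00 | $3,987.37
5 | $3,987.37 | $416.00 | $3,571.37
6 | $3,571.37 | $416.00 | $3,155.37
7 | $3,155.37 | $416.00 | $2,739.37
8 | $2,739.37 | $416.00 | $2,323.37
9 | $2,323.37 | $416.00 | $1,907.37
10 | $1,907.37 | $416.00 | $1,491.37
11 | $1,491.37 | $416.00 | $1,075.37
12 | $1,075.37 | $416.00 | $659.37
13 | $659.37 | $416.00 | $243.37
14 | $243.37 | $243.37 | $0.00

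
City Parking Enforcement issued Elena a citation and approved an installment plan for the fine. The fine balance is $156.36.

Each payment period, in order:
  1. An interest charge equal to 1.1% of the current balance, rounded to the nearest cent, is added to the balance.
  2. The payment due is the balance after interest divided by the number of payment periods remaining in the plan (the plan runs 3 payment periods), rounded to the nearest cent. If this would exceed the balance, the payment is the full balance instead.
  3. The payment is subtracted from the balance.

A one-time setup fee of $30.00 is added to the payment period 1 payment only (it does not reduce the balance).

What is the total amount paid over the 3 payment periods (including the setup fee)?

$189.83

# | Opening | Interest | Payment | Fee | End bal
1 | $156.36 | $1.72 | $52.69 | $30.00 | $105.39
2 | $105.39 | $1.16 | $53.28 | — | $53.27
3 | $53.27 | $0.59 | $53.86 | — | $0.00
Total paid: $189.83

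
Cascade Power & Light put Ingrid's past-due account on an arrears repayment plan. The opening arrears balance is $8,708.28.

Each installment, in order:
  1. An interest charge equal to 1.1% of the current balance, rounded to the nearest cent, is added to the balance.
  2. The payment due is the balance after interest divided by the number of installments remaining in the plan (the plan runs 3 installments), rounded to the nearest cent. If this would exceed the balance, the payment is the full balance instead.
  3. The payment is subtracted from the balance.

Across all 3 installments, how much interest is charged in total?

# | Opening | Interest | Payment | End bal
1 | $8,708.28 | $95.79 | $2,934.69 | $5,869.38
2 | $5,869.38 | $64.56 | $2,966.97 | $2,966.97
3 | $2,966.97 | $32.64 | $2,999.61 | $0.00
Total interest: $95.79 + $64.56 + $32.64 = $192.99

$192.99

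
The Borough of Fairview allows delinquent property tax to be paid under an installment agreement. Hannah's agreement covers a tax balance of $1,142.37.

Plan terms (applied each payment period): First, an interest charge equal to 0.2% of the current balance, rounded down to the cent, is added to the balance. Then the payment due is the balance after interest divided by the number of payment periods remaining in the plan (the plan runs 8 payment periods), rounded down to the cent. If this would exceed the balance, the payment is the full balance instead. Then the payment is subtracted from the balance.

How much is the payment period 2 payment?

Payment period 1: opening $1,142.37; interest $2.28 → $1,144.65; payment $143.08; balance $1,001.57
Payment period 2: opening $1,001.57; interest $2.00 → $1,003.57; payment $143.36; balance $860.21

$143.36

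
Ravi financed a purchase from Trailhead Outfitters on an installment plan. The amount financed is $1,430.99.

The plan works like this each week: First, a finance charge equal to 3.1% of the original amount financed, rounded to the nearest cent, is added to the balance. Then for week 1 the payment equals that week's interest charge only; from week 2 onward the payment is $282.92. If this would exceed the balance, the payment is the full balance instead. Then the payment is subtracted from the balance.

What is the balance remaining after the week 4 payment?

$715.31

# | Opening | Interest | Payment | End bal
1 | $1,430.99 | $44.36 | $44.36 | $1,430.99
2 | $1,430.99 | $44.36 | $282.92 | $1,192.43
3 | $1,192.43 | $44.36 | $282.92 | $953.87
4 | $953.87 | $44.36 | $282.92 | $715.31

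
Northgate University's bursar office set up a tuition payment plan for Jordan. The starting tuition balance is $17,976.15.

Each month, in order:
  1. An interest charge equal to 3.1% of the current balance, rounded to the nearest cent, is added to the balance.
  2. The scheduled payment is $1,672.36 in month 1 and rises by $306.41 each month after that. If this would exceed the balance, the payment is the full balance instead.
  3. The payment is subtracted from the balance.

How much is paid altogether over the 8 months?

$20,850.88

Month 1: $17,976.15 +$557.26 interest = $18,533.41; pay $1,672.36 → $16,861.05
Month 2: $16,861.05 +$522.69 interest = $17,383.74; pay $1,978.77 → $15,404.97
Month 3: $15,404.97 +$477.55 interest = $15,882.52; pay $2,285.18 → $13,597.34
Month 4: $13,597.34 +$421.52 interest = $14,018.86; pay $2,591.59 → $11,427.27
Month 5: $11,427.27 +$354.25 interest = $11,781.52; pay $2,898.00 → $8,883.52
Month 6: $8,883.52 +$275.39 interest = $9,158.91; pay $3,204.41 → $5,954.50
Month 7: $5,954.50 +$184.59 interest = $6,139.09; pay $3,510.82 → $2,628.27
Month 8: $2,628.27 +$81.48 interest = $2,709.75; pay $2,709.75 → $0.00
Total paid: $20,850.88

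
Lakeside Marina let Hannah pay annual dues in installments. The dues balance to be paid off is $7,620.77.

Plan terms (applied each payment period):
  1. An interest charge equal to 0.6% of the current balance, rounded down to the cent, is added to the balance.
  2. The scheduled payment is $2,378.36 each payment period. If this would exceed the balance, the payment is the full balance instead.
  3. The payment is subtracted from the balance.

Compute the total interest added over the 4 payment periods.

Payment period 1: opening $7,620.77; interest $45.72 → $7,666.49; payment $2,378.36; balance $5,288.13
Payment period 2: opening $5,288.13; interest $31.72 → $5,319.85; payment $2,378.36; balance $2,941.49
Payment period 3: opening $2,941.49; interest $17.64 → $2,959.13; payment $2,378.36; balance $580.77
Payment period 4: opening $580.77; interest $3.48 → $584.25; payment $584.25; balance $0.00
Total interest: $45.72 + $31.72 + $17.64 + $3.48 = $98.56

$98.56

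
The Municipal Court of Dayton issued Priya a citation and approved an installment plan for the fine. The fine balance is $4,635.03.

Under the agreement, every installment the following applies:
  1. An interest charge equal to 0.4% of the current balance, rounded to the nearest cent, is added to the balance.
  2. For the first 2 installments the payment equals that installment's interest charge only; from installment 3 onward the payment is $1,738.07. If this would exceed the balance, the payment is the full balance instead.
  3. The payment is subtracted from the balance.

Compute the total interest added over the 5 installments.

$72.04

# | Opening | Interest | Payment | End bal
1 | $4,635.03 | $18.54 | $18.54 | $4,635.03
2 | $4,635.03 | $18.54 | $18.54 | $4,635.03
3 | $4,635.03 | $18.54 | $1,738.07 | $2,915.50
4 | $2,915.50 | $11.66 | $1,738.07 | $1,189.09
5 | $1,189.09 | $4.76 | $1,193.85 | $0.00
Total interest: $18.54 + $18.54 + $18.54 + $11.66 + $4.76 = $72.04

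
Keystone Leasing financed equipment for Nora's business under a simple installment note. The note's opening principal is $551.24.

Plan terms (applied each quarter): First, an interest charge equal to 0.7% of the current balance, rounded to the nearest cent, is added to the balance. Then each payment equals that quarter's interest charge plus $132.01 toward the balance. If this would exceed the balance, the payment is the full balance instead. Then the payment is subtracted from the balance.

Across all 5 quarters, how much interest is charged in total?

Quarter 1: $551.24 +$3.86 interest = $555.10; pay $135.87 → $419.23
Quarter 2: $419.23 +$2.93 interest = $422.16; pay $134.94 → $287.22
Quarter 3: $287.22 +$2.01 interest = $289.23; pay $134.02 → $155.21
Quarter 4: $155.21 +$1.09 interest = $156.30; pay $133.10 → $23.20
Quarter 5: $23.20 +$0.16 interest = $23.36; pay $23.36 → $0.00
Total interest: $3.86 + $2.93 + $2.01 + $1.09 + $0.16 = $10.05

$10.05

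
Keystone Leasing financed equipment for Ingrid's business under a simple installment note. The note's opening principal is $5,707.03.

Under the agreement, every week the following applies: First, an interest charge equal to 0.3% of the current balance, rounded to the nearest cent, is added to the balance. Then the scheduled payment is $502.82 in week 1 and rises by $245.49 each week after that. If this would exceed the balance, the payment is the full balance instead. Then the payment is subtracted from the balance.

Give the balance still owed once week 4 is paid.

Week 1: opening $5,707.03; interest $17.12 → $5,724.15; payment $502.82; balance $5,221.33
Week 2: opening $5,221.33; interest $15.66 → $5,236.99; payment $748.31; balance $4,488.68
Week 3: opening $4,488.68; interest $13.47 → $4,502.15; payment $993.80; balance $3,508.35
Week 4: opening $3,508.35; interest $10.53 → $3,518.88; payment $1,239.29; balance $2,279.59

$2,279.59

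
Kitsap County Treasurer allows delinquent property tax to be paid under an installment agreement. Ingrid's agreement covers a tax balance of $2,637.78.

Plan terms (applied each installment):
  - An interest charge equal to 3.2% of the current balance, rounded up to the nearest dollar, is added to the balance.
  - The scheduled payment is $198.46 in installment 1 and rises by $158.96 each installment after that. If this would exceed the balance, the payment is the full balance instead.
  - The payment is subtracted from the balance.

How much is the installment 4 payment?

$675.34

# | Opening | Interest | Payment | End bal
1 | $2,637.78 | $85.00 | $198.46 | $2,524.32
2 | $2,524.32 | $81.00 | $357.42 | $2,247.90
3 | $2,247.90 | $72.00 | $516.38 | $1,803.52
4 | $1,803.52 | $58.00 | $675.34 | $1,186.18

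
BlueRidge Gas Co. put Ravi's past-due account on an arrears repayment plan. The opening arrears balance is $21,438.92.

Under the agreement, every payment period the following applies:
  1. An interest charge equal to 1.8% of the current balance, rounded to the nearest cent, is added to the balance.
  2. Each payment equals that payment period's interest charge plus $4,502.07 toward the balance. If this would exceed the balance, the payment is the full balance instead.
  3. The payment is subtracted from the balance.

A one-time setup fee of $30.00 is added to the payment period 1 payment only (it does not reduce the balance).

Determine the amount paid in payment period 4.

$4,644.86

Payment period 1: opening $21,438.92; interest $385.90 → $21,824.82; payment $4,887.97 (+ $30.00 fee); balance $16,936.85
Payment period 2: opening $16,936.85; interest $304.86 → $17,241.71; payment $4,806.93; balance $12,434.78
Payment period 3: opening $12,434.78; interest $223.83 → $12,658.61; payment $4,725.90; balance $7,932.71
Payment period 4: opening $7,932.71; interest $142.79 → $8,075.50; payment $4,644.86; balance $3,430.64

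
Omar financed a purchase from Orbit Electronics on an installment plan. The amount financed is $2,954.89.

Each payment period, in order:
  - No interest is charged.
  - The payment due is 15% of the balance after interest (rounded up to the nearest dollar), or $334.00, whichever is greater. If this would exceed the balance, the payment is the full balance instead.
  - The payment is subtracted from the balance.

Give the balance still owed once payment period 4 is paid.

$1,465.89

Payment period 1: $2,954.89 − $444.00 → $2,510.89
Payment period 2: $2,510.89 − $377.00 → $2,133.89
Payment period 3: $2,133.89 − $334.00 → $1,799.89
Payment period 4: $1,799.89 − $334.00 → $1,465.89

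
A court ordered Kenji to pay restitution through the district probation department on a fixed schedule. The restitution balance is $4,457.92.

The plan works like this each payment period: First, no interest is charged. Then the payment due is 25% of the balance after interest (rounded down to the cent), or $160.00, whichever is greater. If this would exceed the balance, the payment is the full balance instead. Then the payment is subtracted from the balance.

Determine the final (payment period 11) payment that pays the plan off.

$115.07

Payment period 1: $4,457.92 − $1,114.48 → $3,343.44
Payment period 2: $3,343.44 − $835.86 → $2,507.58
Payment period 3: $2,507.58 − $626.89 → $1,880.69
Payment period 4: $1,880.69 − $470.17 → $1,410.52
Payment period 5: $1,410.52 − $352.63 → $1,057.89
Payment period 6: $1,057.89 − $264.47 → $793.42
Payment period 7: $793.42 − $198.35 → $595.07
Payment period 8: $595.07 − $160.00 → $435.07
Payment period 9: $435.07 − $160.00 → $275.07
Payment period 10: $275.07 − $160.00 → $115.07
Payment period 11: $115.07 − $115.07 → $0.00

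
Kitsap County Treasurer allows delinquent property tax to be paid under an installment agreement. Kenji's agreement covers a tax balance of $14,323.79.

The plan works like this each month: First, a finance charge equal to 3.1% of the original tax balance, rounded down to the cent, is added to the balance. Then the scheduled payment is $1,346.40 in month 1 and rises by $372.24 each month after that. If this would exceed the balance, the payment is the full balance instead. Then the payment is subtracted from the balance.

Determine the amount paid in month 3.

$2,090.88

Month 1: opening $14,323.79; interest $444.03 → $14,767.82; payment $1,346.40; balance $13,421.42
Month 2: opening $13,421.42; interest $444.03 → $13,865.45; payment $1,718.64; balance $12,146.81
Month 3: opening $12,146.81; interest $444.03 → $12,590.84; payment $2,090.88; balance $10,499.96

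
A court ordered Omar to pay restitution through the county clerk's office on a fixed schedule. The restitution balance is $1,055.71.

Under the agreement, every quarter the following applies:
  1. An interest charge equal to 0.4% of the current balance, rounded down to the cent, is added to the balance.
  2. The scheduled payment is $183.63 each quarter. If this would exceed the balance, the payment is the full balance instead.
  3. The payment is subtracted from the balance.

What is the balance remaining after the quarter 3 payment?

$515.32

Quarter 1: $1,055.71 +$4.22 interest = $1,059.93; pay $183.63 → $876.30
Quarter 2: $876.30 +$3.50 interest = $879.80; pay $183.63 → $696.17
Quarter 3: $696.17 +$2.78 interest = $698.95; pay $183.63 → $515.32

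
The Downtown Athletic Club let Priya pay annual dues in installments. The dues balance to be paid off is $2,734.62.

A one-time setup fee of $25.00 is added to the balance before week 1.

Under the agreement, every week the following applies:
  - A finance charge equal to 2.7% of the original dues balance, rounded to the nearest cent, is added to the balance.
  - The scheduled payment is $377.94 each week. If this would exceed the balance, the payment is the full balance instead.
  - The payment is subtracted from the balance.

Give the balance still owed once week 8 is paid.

# | Opening | Interest | Payment | End bal
1 | $2,759.62 | $73.83 | $377.94 | $2,455.51
2 | $2,455.51 | $73.83 | $377.94 | $2,151.40
3 | $2,151.40 | $73.83 | $377.94 | $1,847.29
4 | $1,847.29 | $73.83 | $377.94 | $1,543.18
5 | $1,543.18 | $73.83 | $377.94 | $1,239.07
6 | $1,239.07 | $73.83 | $377.94 | $934.96
7 | $934.96 | $73.83 | $377.94 | $630.85
8 | $630.85 | $73.83 | $377.94 | $326.74

$326.74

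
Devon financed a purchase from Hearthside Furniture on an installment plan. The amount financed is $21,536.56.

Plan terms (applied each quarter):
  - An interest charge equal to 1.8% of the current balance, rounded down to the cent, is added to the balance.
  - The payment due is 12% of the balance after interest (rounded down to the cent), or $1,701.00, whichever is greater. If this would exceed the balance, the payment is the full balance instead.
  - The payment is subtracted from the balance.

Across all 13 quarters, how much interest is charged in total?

$2,590.68

Quarter 1: opening $21,536.56; interest $387.65 → $21,924.21; payment $2,630.90; balance $19,293.31
Quarter 2: opening $19,293.31; interest $347.27 → $19,640.58; payment $2,356.86; balance $17,283.72
Quarter 3: opening $17,283.72; interest $311.10 → $17,594.82; payment $2,111.37; balance $15,483.45
Quarter 4: opening $15,483.45; interest $278.70 → $15,762.15; payment $1,891.45; balance $13,870.70
Quarter 5: opening $13,870.70; interest $249.67 → $14,120.37; payment $1,701.00; balance $12,419.37
Quarter 6: opening $12,419.37; interest $223.54 → $12,642.91; payment $1,701.00; balance $10,941.91
Quarter 7: opening $10,941.91; interest $196.95 → $11,138.86; payment $1,701.00; balance $9,437.86
Quarter 8: opening $9,437.86; interest $169.88 → $9,607.74; payment $1,701.00; balance $7,906.74
Quarter 9: opening $7,906.74; interest $142.32 → $8,049.06; payment $1,701.00; balance $6,348.06
Quarter 10: opening $6,348.06; interest $114.26 → $6,462.32; payment $1,701.00; balance $4,761.32
Quarter 11: opening $4,761.32; interest $85.70 → $4,847.02; payment $1,701.00; balance $3,146.02
Quarter 12: opening $3,146.02; interest $56.62 → $3,202.64; payment $1,701.00; balance $1,501.64
Quarter 13: opening $1,501.64; interest $27.02 → $1,528.66; payment $1,528.66; balance $0.00
Total interest: $387.65 + $347.27 + $311.10 + $278.70 + $249.67 + $223.54 + $196.95 + $169.88 + $142.32 + $114.26 + $85.70 + $56.62 + $27.02 = $2,590.68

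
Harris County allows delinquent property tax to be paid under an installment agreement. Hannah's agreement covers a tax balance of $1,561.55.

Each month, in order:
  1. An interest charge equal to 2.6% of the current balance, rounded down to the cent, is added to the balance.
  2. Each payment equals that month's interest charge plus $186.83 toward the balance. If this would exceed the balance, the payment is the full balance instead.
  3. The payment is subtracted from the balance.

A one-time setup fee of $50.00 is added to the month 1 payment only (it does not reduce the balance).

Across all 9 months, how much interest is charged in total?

$190.48

# | Opening | Interest | Payment | Fee | End bal
1 | $1,561.55 | $40.60 | $227.43 | $50.00 | $1,374.72
2 | $1,374.72 | $35.74 | $222.57 | — | $1,187.89
3 | $1,187.89 | $30.88 | $217.71 | — | $1,001.06
4 | $1,001.06 | $26.02 | $212.85 | — | $814.23
5 | $814.23 | $21.16 | $207.99 | — | $627.40
6 | $627.40 | $16.31 | $203.14 | — | $440.57
7 | $440.57 | $11.45 | $198.28 | — | $253.74
8 | $253.74 | $6.59 | $193.42 | — | $66.91
9 | $66.91 | $1.73 | $68.64 | — | $0.00
Total interest: $40.60 + $35.74 + $30.88 + $26.02 + $21.16 + $16.31 + $11.45 + $6.59 + $1.73 = $190.48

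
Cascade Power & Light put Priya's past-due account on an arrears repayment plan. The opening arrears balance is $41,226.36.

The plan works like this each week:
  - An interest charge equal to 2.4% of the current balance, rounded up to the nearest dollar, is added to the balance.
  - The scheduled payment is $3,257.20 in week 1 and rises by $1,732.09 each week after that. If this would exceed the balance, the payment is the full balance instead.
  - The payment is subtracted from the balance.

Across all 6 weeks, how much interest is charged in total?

$4,251.00

Week 1: $41,226.36 +$990.00 interest = $42,216.36; pay $3,257.20 → $38,959.16
Week 2: $38,959.16 +$936.00 interest = $39,895.16; pay $4,989.29 → $34,905.87
Week 3: $34,905.87 +$838.00 interest = $35,743.87; pay $6,721.38 → $29,022.49
Week 4: $29,022.49 +$697.00 interest = $29,719.49; pay $8,453.47 → $21,266.02
Week 5: $21,266.02 +$511.00 interest = $21,777.02; pay $10,185.56 → $11,591.46
Week 6: $11,591.46 +$279.00 interest = $11,870.46; pay $11,870.46 → $0.00
Total interest: $990.00 + $936.00 + $838.00 + $697.00 + $511.00 + $279.00 = $4,251.00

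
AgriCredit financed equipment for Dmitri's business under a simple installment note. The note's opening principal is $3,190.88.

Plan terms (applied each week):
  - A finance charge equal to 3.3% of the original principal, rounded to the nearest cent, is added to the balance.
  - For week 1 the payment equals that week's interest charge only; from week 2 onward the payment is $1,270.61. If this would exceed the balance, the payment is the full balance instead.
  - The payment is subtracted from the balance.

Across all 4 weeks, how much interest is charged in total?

$421.20

# | Opening | Interest | Payment | End bal
1 | $3,190.88 | $105.30 | $105.30 | $3,190.88
2 | $3,190.88 | $105.30 | $1,270.61 | $2,025.57
3 | $2,025.57 | $105.30 | $1,270.61 | $860.26
4 | $860.26 | $105.30 | $965.56 | $0.00
Total interest: $105.30 + $105.30 + $105.30 + $105.30 = $421.20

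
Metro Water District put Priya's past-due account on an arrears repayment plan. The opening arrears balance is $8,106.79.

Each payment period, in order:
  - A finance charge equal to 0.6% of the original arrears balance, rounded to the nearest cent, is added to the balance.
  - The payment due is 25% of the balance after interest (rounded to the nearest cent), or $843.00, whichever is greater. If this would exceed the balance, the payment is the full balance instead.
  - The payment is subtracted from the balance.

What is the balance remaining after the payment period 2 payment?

$4,623.91

Payment period 1: opening $8,106.79; interest $48.64 → $8,155.43; payment $2,038.86; balance $6,116.57
Payment period 2: opening $6,116.57; interest $48.64 → $6,165.21; payment $1,541.30; balance $4,623.91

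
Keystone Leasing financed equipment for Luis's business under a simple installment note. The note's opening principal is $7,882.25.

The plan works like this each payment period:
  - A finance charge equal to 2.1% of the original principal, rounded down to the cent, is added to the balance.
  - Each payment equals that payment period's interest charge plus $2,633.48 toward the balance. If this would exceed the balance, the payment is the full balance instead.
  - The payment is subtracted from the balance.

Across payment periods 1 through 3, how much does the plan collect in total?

$8,378.81

Payment period 1: $7,882.25 +$165.52 interest = $8,047.77; pay $2,799.00 → $5,248.77
Payment period 2: $5,248.77 +$165.52 interest = $5,414.29; pay $2,799.00 → $2,615.29
Payment period 3: $2,615.29 +$165.52 interest = $2,780.81; pay $2,780.81 → $0.00
Total paid: $8,378.81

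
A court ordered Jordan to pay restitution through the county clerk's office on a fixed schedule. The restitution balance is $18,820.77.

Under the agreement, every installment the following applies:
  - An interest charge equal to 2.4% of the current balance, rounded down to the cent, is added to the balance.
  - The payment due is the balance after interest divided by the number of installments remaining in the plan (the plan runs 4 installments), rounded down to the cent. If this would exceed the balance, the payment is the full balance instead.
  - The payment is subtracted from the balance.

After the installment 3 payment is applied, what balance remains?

$5,052.16

# | Opening | Interest | Payment | End bal
1 | $18,820.77 | $451.69 | $4,818.11 | $14,454.35
2 | $14,454.35 | $346.90 | $4,933.75 | $9,867.50
3 | $9,867.50 | $236.82 | $5,052.16 | $5,052.16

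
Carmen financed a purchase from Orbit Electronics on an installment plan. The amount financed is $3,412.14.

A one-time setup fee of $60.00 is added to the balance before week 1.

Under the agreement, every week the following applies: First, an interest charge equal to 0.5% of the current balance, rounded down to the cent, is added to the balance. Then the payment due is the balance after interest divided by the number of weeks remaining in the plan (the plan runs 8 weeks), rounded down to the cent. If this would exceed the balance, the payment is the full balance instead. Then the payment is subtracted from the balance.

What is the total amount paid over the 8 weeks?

$3,551.15

Week 1: $3,472.14 +$17.36 interest = $3,489.50; pay $436.18 → $3,053.32
Week 2: $3,053.32 +$15.26 interest = $3,068.58; pay $438.36 → $2,630.22
Week 3: $2,630.22 +$13.15 interest = $2,643.37; pay $440.56 → $2,202.81
Week 4: $2,202.81 +$11.01 interest = $2,213.82; pay $442.76 → $1,771.06
Week 5: $1,771.06 +$8.85 interest = $1,779.91; pay $444.97 → $1,334.94
Week 6: $1,334.94 +$6.67 interest = $1,341.61; pay $447.20 → $894.41
Week 7: $894.41 +$4.47 interest = $898.88; pay $449.44 → $449.44
Week 8: $449.44 +$2.24 interest = $451.68; pay $451.68 → $0.00
Total paid: $3,551.15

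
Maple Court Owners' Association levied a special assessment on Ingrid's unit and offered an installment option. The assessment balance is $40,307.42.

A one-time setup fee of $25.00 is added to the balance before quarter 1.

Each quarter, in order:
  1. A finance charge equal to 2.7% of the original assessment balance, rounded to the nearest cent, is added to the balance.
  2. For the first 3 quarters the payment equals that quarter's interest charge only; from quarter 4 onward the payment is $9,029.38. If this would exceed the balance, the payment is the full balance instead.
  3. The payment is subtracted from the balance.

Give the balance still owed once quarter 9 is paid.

$0.00

Quarter 1: $40,332.42 +$1,088.30 interest = $41,420.72; pay $1,088.30 → $40,332.42
Quarter 2: $40,332.42 +$1,088.30 interest = $41,420.72; pay $1,088.30 → $40,332.42
Quarter 3: $40,332.42 +$1,088.30 interest = $41,420.72; pay $1,088.30 → $40,332.42
Quarter 4: $40,332.42 +$1,088.30 interest = $41,420.72; pay $9,029.38 → $32,391.34
Quarter 5: $32,391.34 +$1,088.30 interest = $33,479.64; pay $9,029.38 → $24,450.26
Quarter 6: $24,450.26 +$1,088.30 interest = $25,538.56; pay $9,029.38 → $16,509.18
Quarter 7: $16,509.18 +$1,088.30 interest = $17,597.48; pay $9,029.38 → $8,568.10
Quarter 8: $8,568.10 +$1,088.30 interest = $9,656.40; pay $9,029.38 → $627.02
Quarter 9: $627.02 +$1,088.30 interest = $1,715.32; pay $1,715.32 → $0.00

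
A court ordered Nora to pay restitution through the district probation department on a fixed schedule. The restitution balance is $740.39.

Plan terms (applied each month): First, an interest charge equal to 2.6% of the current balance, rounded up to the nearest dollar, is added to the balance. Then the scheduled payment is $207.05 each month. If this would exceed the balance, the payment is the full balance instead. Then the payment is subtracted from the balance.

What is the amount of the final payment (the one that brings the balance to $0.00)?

$169.24

Month 1: opening $740.39; interest $20.00 → $760.39; payment $207.05; balance $553.34
Month 2: opening $553.34; interest $15.00 → $568.34; payment $207.05; balance $361.29
Month 3: opening $361.29; interest $10.00 → $371.29; payment $207.05; balance $164.24
Month 4: opening $164.24; interest $5.00 → $169.24; payment $169.24; balance $0.00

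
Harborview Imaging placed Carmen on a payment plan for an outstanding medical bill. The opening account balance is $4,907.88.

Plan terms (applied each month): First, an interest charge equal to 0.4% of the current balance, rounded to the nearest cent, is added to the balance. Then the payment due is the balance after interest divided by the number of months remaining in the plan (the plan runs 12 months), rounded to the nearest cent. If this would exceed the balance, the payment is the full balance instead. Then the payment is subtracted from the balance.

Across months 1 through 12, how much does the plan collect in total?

$5,037.38

# | Opening | Interest | Payment | End bal
1 | $4,907.88 | $19.63 | $410.63 | $4,516.88
2 | $4,516.88 | $18.07 | $412.27 | $4,122.68
3 | $4,122.68 | $16.49 | $413.92 | $3,725.25
4 | $3,725.25 | $14.90 | $415.57 | $3,324.58
5 | $3,324.58 | $13.30 | $417.24 | $2,920.64
6 | $2,920.64 | $11.68 | $418.90 | $2,513.42
7 | $2,513.42 | $10.05 | $420.58 | $2,102.89
8 | $2,102.89 | $8.41 | $422.26 | $1,689.04
9 | $1,689.04 | $6.76 | $423.95 | $1,271.85
10 | $1,271.85 | $5.09 | $425.65 | $851.29
11 | $851.29 | $3.41 | $427.35 | $427.35
12 | $427.35 | $1.71 | $429.06 | $0.00
Total paid: $5,037.38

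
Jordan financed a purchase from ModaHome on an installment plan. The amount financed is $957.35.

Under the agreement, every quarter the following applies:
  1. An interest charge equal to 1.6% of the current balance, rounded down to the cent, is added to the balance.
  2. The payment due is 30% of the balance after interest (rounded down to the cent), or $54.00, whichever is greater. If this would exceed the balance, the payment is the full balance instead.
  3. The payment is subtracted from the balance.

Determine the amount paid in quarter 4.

Quarter 1: $957.35 +$15.31 interest = $972.66; pay $291.79 → $680.87
Quarter 2: $680.87 +$10.89 interest = $691.76; pay $207.52 → $484.24
Quarter 3: $484.24 +$7.74 interest = $491.98; pay $147.59 → $344.39
Quarter 4: $344.39 +$5.51 interest = $349.90; pay $104.97 → $244.93

$104.97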